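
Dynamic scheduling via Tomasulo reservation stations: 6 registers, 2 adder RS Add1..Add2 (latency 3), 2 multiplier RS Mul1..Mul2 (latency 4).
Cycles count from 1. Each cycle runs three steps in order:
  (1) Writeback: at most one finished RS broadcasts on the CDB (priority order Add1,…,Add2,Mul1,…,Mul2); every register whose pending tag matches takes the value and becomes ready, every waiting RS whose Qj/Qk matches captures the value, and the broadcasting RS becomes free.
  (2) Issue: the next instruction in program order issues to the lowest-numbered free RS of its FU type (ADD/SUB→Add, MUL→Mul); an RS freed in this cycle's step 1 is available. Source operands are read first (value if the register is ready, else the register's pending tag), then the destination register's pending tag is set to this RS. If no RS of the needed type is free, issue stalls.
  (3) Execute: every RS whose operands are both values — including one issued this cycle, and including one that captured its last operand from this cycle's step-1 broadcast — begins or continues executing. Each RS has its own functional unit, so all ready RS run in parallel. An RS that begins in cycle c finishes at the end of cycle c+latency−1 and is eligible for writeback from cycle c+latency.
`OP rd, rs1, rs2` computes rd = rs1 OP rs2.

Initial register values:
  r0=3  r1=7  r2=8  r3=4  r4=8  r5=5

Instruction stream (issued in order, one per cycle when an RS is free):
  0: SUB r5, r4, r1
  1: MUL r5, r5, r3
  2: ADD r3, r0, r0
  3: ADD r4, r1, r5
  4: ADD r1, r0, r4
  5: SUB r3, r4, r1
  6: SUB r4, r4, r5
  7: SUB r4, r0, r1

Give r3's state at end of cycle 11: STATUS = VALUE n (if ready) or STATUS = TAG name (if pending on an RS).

cycle 1: issue SUB r5<-Add1 // r0:3,r1:7,r2:8,r3:4,r4:8,r5:Add1
cycle 2: issue MUL r5<-Mul1 // r0:3,r1:7,r2:8,r3:4,r4:8,r5:Mul1
cycle 3: issue ADD r3<-Add2 // r0:3,r1:7,r2:8,r3:Add2,r4:8,r5:Mul1
cycle 4: CDB Add1=1; issue ADD r4<-Add1 // r0:3,r1:7,r2:8,r3:Add2,r4:Add1,r5:Mul1
cycle 5: stall // r0:3,r1:7,r2:8,r3:Add2,r4:Add1,r5:Mul1
cycle 6: CDB Add2=6; issue ADD r1<-Add2 // r0:3,r1:Add2,r2:8,r3:6,r4:Add1,r5:Mul1
cycle 7: stall // r0:3,r1:Add2,r2:8,r3:6,r4:Add1,r5:Mul1
cycle 8: CDB Mul1=4; stall // r0:3,r1:Add2,r2:8,r3:6,r4:Add1,r5:4
cycle 9: stall // r0:3,r1:Add2,r2:8,r3:6,r4:Add1,r5:4
cycle 10: stall // r0:3,r1:Add2,r2:8,r3:6,r4:Add1,r5:4
cycle 11: CDB Add1=11; issue SUB r3<-Add1 // r0:3,r1:Add2,r2:8,r3:Add1,r4:11,r5:4

STATUS = TAG Add1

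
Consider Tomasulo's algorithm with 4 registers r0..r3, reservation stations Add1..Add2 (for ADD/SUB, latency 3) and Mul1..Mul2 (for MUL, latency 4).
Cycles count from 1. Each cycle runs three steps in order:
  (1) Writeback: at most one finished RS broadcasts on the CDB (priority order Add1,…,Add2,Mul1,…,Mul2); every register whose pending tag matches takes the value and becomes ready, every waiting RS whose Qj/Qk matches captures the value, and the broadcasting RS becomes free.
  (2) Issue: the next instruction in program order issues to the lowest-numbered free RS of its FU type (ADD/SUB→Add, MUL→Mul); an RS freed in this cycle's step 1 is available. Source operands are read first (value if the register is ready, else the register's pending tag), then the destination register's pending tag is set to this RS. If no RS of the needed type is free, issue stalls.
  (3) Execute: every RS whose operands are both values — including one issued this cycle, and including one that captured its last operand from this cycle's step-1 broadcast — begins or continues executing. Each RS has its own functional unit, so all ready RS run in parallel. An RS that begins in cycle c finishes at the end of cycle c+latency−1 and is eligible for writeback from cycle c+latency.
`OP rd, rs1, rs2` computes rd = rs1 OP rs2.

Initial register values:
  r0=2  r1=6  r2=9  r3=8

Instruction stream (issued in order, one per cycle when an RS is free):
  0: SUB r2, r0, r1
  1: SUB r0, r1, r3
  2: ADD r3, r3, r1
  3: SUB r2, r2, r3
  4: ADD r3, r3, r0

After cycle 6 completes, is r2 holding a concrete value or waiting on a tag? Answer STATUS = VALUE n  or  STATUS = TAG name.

  c1: issue SUB r2<-Add1  regs: r0:2,r1:6,r2:Add1,r3:8
  c2: issue SUB r0<-Add2  regs: r0:Add2,r1:6,r2:Add1,r3:8
  c3: stall  regs: r0:Add2,r1:6,r2:Add1,r3:8
  c4: CDB Add1=-4; issue ADD r3<-Add1  regs: r0:Add2,r1:6,r2:-4,r3:Add1
  c5: CDB Add2=-2; issue SUB r2<-Add2  regs: r0:-2,r1:6,r2:Add2,r3:Add1
  c6: stall  regs: r0:-2,r1:6,r2:Add2,r3:Add1

STATUS = TAG Add2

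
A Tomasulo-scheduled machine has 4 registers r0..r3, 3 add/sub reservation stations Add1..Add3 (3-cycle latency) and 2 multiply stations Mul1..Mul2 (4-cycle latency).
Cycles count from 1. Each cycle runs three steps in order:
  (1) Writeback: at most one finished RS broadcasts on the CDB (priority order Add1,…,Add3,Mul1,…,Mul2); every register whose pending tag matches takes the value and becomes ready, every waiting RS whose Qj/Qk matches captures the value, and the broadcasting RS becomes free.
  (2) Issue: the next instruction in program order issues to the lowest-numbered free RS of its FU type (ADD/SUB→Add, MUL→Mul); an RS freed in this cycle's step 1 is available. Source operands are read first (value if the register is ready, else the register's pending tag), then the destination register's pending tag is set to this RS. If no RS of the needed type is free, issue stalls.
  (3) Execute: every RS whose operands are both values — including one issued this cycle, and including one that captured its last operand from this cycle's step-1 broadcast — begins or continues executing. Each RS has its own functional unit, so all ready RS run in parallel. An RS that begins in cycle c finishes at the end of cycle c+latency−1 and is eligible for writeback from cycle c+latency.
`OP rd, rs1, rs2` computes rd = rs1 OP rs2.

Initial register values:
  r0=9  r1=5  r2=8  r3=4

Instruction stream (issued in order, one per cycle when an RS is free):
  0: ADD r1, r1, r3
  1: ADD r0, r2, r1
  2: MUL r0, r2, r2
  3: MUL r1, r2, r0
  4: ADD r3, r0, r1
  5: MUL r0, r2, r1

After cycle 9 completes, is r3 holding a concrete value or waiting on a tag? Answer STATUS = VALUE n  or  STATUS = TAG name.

STATUS = TAG Add1

  c1: issue ADD r1<-Add1  regs: r0:9,r1:Add1,r2:8,r3:4
  c2: issue ADD r0<-Add2  regs: r0:Add2,r1:Add1,r2:8,r3:4
  c3: issue MUL r0<-Mul1  regs: r0:Mul1,r1:Add1,r2:8,r3:4
  c4: CDB Add1=9; issue MUL r1<-Mul2  regs: r0:Mul1,r1:Mul2,r2:8,r3:4
  c5: issue ADD r3<-Add1  regs: r0:Mul1,r1:Mul2,r2:8,r3:Add1
  c6: stall  regs: r0:Mul1,r1:Mul2,r2:8,r3:Add1
  c7: CDB Add2=17; stall  regs: r0:Mul1,r1:Mul2,r2:8,r3:Add1
  c8: CDB Mul1=64; issue MUL r0<-Mul1  regs: r0:Mul1,r1:Mul2,r2:8,r3:Add1
  c9: -  regs: r0:Mul1,r1:Mul2,r2:8,r3:Add1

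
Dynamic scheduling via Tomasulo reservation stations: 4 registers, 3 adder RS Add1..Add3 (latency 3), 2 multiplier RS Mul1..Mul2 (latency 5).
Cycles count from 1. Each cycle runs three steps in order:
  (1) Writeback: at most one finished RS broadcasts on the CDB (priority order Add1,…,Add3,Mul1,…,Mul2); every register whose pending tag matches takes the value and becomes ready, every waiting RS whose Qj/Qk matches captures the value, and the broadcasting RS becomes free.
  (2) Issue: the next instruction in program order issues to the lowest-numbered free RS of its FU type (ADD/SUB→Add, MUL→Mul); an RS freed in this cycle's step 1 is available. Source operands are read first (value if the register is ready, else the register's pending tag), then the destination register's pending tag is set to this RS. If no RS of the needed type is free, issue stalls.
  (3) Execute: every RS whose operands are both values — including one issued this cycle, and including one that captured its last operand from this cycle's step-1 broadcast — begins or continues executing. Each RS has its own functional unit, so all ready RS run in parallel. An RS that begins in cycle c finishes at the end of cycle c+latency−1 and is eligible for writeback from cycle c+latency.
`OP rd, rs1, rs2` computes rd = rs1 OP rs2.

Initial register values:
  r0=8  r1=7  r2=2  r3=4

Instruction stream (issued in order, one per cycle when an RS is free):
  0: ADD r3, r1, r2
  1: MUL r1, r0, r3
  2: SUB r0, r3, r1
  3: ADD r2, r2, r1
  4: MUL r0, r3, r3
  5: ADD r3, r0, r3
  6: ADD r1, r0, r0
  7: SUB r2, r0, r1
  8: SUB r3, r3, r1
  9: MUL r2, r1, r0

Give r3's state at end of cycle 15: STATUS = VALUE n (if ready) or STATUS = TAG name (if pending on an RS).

STATUS = TAG Add3

cycle 1: issue ADD r3<-Add1 // r0:8,r1:7,r2:2,r3:Add1
cycle 2: issue MUL r1<-Mul1 // r0:8,r1:Mul1,r2:2,r3:Add1
cycle 3: issue SUB r0<-Add2 // r0:Add2,r1:Mul1,r2:2,r3:Add1
cycle 4: CDB Add1=9; issue ADD r2<-Add1 // r0:Add2,r1:Mul1,r2:Add1,r3:9
cycle 5: issue MUL r0<-Mul2 // r0:Mul2,r1:Mul1,r2:Add1,r3:9
cycle 6: issue ADD r3<-Add3 // r0:Mul2,r1:Mul1,r2:Add1,r3:Add3
cycle 7: stall // r0:Mul2,r1:Mul1,r2:Add1,r3:Add3
cycle 8: stall // r0:Mul2,r1:Mul1,r2:Add1,r3:Add3
cycle 9: CDB Mul1=72; stall // r0:Mul2,r1:72,r2:Add1,r3:Add3
cycle 10: CDB Mul2=81; stall // r0:81,r1:72,r2:Add1,r3:Add3
cycle 11: stall // r0:81,r1:72,r2:Add1,r3:Add3
cycle 12: CDB Add1=74; issue ADD r1<-Add1 // r0:81,r1:Add1,r2:74,r3:Add3
cycle 13: CDB Add2=-63; issue SUB r2<-Add2 // r0:81,r1:Add1,r2:Add2,r3:Add3
cycle 14: CDB Add3=90; issue SUB r3<-Add3 // r0:81,r1:Add1,r2:Add2,r3:Add3
cycle 15: CDB Add1=162; issue MUL r2<-Mul1 // r0:81,r1:162,r2:Mul1,r3:Add3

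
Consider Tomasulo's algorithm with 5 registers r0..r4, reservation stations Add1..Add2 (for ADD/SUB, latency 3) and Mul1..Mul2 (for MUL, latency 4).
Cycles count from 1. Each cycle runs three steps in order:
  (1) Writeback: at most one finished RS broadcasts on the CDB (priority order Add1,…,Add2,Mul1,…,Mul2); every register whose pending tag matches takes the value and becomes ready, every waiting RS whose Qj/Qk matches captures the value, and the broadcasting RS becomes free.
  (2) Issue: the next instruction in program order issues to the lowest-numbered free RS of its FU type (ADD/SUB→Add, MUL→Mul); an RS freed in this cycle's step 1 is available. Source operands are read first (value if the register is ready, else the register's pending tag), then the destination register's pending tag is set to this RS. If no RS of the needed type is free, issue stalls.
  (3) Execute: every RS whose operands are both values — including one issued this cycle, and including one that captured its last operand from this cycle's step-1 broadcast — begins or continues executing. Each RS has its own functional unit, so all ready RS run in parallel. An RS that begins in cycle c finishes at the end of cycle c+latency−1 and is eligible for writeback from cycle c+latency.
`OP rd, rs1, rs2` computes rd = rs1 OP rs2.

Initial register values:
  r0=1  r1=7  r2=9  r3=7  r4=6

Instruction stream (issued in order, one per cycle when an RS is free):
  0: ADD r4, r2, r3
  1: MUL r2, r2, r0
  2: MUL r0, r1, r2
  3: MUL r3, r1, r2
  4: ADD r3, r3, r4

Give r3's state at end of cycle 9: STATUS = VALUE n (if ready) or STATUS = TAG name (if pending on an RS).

cycle 1: issue ADD r4<-Add1 // r0:1,r1:7,r2:9,r3:7,r4:Add1
cycle 2: issue MUL r2<-Mul1 // r0:1,r1:7,r2:Mul1,r3:7,r4:Add1
cycle 3: issue MUL r0<-Mul2 // r0:Mul2,r1:7,r2:Mul1,r3:7,r4:Add1
cycle 4: CDB Add1=16; stall // r0:Mul2,r1:7,r2:Mul1,r3:7,r4:16
cycle 5: stall // r0:Mul2,r1:7,r2:Mul1,r3:7,r4:16
cycle 6: CDB Mul1=9; issue MUL r3<-Mul1 // r0:Mul2,r1:7,r2:9,r3:Mul1,r4:16
cycle 7: issue ADD r3<-Add1 // r0:Mul2,r1:7,r2:9,r3:Add1,r4:16
cycle 8: - // r0:Mul2,r1:7,r2:9,r3:Add1,r4:16
cycle 9: - // r0:Mul2,r1:7,r2:9,r3:Add1,r4:16

STATUS = TAG Add1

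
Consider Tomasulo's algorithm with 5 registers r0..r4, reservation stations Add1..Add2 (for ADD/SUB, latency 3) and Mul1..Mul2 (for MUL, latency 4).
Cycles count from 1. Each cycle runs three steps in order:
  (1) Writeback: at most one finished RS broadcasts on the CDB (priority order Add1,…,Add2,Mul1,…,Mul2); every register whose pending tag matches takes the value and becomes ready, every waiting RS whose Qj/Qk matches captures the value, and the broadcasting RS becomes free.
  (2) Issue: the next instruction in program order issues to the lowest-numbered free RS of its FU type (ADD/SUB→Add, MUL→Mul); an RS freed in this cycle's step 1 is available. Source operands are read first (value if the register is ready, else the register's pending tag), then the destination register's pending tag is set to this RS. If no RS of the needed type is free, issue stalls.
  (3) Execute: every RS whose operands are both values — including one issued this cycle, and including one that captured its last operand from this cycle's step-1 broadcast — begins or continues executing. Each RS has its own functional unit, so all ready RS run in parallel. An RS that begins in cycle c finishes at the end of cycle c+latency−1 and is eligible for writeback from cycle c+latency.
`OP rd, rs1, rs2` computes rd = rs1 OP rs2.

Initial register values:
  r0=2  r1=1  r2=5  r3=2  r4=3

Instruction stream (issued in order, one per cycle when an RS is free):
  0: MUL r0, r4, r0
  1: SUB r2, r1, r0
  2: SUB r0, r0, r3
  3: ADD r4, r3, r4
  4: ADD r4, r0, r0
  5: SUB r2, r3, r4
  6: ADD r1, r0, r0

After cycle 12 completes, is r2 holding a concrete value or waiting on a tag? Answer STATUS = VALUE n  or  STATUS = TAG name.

  c1: issue MUL r0<-Mul1  regs: r0:Mul1,r1:1,r2:5,r3:2,r4:3
  c2: issue SUB r2<-Add1  regs: r0:Mul1,r1:1,r2:Add1,r3:2,r4:3
  c3: issue SUB r0<-Add2  regs: r0:Add2,r1:1,r2:Add1,r3:2,r4:3
  c4: stall  regs: r0:Add2,r1:1,r2:Add1,r3:2,r4:3
  c5: CDB Mul1=6; stall  regs: r0:Add2,r1:1,r2:Add1,r3:2,r4:3
  c6: stall  regs: r0:Add2,r1:1,r2:Add1,r3:2,r4:3
  c7: stall  regs: r0:Add2,r1:1,r2:Add1,r3:2,r4:3
  c8: CDB Add1=-5; issue ADD r4<-Add1  regs: r0:Add2,r1:1,r2:-5,r3:2,r4:Add1
  c9: CDB Add2=4; issue ADD r4<-Add2  regs: r0:4,r1:1,r2:-5,r3:2,r4:Add2
  c10: stall  regs: r0:4,r1:1,r2:-5,r3:2,r4:Add2
  c11: CDB Add1=5; issue SUB r2<-Add1  regs: r0:4,r1:1,r2:Add1,r3:2,r4:Add2
  c12: CDB Add2=8; issue ADD r1<-Add2  regs: r0:4,r1:Add2,r2:Add1,r3:2,r4:8

STATUS = TAG Add1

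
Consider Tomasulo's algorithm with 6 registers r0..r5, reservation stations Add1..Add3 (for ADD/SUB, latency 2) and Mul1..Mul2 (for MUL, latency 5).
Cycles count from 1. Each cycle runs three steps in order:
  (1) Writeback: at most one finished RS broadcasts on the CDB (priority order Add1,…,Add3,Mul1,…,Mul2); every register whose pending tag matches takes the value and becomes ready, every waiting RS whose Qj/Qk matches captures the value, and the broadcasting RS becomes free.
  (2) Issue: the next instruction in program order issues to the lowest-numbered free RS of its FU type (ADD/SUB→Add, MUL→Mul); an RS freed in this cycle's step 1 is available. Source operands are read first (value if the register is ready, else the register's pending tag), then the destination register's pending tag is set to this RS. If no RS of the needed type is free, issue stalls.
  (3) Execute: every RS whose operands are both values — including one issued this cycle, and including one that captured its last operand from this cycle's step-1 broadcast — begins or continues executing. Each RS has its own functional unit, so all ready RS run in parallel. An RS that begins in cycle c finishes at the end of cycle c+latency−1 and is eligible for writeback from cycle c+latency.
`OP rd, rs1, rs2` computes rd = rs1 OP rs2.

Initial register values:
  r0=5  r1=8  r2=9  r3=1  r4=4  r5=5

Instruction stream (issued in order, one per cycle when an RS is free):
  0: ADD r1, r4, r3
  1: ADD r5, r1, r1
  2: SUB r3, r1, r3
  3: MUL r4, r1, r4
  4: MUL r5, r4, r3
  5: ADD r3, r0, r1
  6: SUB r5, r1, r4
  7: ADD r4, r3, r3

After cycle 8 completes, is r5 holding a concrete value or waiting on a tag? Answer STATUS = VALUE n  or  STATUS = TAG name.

STATUS = TAG Add2

  c1: issue ADD r1<-Add1  regs: r0:5,r1:Add1,r2:9,r3:1,r4:4,r5:5
  c2: issue ADD r5<-Add2  regs: r0:5,r1:Add1,r2:9,r3:1,r4:4,r5:Add2
  c3: CDB Add1=5; issue SUB r3<-Add1  regs: r0:5,r1:5,r2:9,r3:Add1,r4:4,r5:Add2
  c4: issue MUL r4<-Mul1  regs: r0:5,r1:5,r2:9,r3:Add1,r4:Mul1,r5:Add2
  c5: CDB Add1=4; issue MUL r5<-Mul2  regs: r0:5,r1:5,r2:9,r3:4,r4:Mul1,r5:Mul2
  c6: CDB Add2=10; issue ADD r3<-Add1  regs: r0:5,r1:5,r2:9,r3:Add1,r4:Mul1,r5:Mul2
  c7: issue SUB r5<-Add2  regs: r0:5,r1:5,r2:9,r3:Add1,r4:Mul1,r5:Add2
  c8: CDB Add1=10; issue ADD r4<-Add1  regs: r0:5,r1:5,r2:9,r3:10,r4:Add1,r5:Add2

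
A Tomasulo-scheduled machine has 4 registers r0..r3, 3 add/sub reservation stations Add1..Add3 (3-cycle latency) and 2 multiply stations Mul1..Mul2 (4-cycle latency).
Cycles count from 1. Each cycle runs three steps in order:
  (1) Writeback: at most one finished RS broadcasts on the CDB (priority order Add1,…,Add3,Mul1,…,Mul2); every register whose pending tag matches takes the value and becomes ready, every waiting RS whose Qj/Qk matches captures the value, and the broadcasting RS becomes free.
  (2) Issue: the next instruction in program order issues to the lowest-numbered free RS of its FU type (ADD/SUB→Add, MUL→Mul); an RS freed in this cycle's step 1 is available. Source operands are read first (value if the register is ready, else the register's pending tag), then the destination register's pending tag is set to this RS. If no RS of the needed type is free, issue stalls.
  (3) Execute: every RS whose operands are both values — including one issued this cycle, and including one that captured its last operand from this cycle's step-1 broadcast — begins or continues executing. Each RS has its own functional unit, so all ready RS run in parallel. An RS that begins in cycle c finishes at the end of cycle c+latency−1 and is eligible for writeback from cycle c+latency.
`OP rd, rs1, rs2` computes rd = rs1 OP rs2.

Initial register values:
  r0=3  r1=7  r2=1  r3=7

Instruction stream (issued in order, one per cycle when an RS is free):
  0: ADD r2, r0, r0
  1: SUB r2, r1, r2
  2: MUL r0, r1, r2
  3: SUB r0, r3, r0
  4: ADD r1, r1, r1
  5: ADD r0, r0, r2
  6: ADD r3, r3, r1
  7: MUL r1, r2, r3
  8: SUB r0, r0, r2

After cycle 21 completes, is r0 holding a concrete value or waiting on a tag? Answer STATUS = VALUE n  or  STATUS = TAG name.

STATUS = VALUE 0

c1: issue ADD r2<-Add1 | r0:3,r1:7,r2:Add1,r3:7
c2: issue SUB r2<-Add2 | r0:3,r1:7,r2:Add2,r3:7
c3: issue MUL r0<-Mul1 | r0:Mul1,r1:7,r2:Add2,r3:7
c4: CDB Add1=6; issue SUB r0<-Add1 | r0:Add1,r1:7,r2:Add2,r3:7
c5: issue ADD r1<-Add3 | r0:Add1,r1:Add3,r2:Add2,r3:7
c6: stall | r0:Add1,r1:Add3,r2:Add2,r3:7
c7: CDB Add2=1; issue ADD r0<-Add2 | r0:Add2,r1:Add3,r2:1,r3:7
c8: CDB Add3=14; issue ADD r3<-Add3 | r0:Add2,r1:14,r2:1,r3:Add3
c9: issue MUL r1<-Mul2 | r0:Add2,r1:Mul2,r2:1,r3:Add3
c10: stall | r0:Add2,r1:Mul2,r2:1,r3:Add3
c11: CDB Add3=21; issue SUB r0<-Add3 | r0:Add3,r1:Mul2,r2:1,r3:21
c12: CDB Mul1=7 | r0:Add3,r1:Mul2,r2:1,r3:21
c13: - | r0:Add3,r1:Mul2,r2:1,r3:21
c14: - | r0:Add3,r1:Mul2,r2:1,r3:21
c15: CDB Add1=0 | r0:Add3,r1:Mul2,r2:1,r3:21
c16: CDB Mul2=21 | r0:Add3,r1:21,r2:1,r3:21
c17: - | r0:Add3,r1:21,r2:1,r3:21
c18: CDB Add2=1 | r0:Add3,r1:21,r2:1,r3:21
c19: - | r0:Add3,r1:21,r2:1,r3:21
c20: - | r0:Add3,r1:21,r2:1,r3:21
c21: CDB Add3=0 | r0:0,r1:21,r2:1,r3:21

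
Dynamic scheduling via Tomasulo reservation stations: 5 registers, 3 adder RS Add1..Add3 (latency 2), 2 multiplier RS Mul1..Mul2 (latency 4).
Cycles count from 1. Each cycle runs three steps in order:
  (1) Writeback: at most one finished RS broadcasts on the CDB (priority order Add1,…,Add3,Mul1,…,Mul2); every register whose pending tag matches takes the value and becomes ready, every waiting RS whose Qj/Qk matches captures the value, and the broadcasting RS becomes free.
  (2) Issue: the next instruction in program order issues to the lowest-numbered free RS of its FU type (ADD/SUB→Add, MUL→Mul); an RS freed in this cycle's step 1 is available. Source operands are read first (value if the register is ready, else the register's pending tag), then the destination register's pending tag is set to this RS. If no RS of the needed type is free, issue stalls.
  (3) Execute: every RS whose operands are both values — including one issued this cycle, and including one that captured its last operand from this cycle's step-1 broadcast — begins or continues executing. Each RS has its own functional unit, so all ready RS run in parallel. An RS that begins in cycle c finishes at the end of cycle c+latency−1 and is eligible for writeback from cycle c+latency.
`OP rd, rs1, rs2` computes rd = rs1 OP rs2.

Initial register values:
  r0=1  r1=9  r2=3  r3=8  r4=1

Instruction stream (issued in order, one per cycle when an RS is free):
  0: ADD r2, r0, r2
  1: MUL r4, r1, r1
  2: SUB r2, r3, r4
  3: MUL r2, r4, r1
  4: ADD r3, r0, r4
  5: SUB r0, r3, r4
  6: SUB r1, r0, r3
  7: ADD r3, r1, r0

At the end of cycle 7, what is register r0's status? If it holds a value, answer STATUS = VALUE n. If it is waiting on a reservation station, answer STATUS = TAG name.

STATUS = TAG Add3

c1: issue ADD r2<-Add1 | r0:1,r1:9,r2:Add1,r3:8,r4:1
c2: issue MUL r4<-Mul1 | r0:1,r1:9,r2:Add1,r3:8,r4:Mul1
c3: CDB Add1=4; issue SUB r2<-Add1 | r0:1,r1:9,r2:Add1,r3:8,r4:Mul1
c4: issue MUL r2<-Mul2 | r0:1,r1:9,r2:Mul2,r3:8,r4:Mul1
c5: issue ADD r3<-Add2 | r0:1,r1:9,r2:Mul2,r3:Add2,r4:Mul1
c6: CDB Mul1=81; issue SUB r0<-Add3 | r0:Add3,r1:9,r2:Mul2,r3:Add2,r4:81
c7: stall | r0:Add3,r1:9,r2:Mul2,r3:Add2,r4:81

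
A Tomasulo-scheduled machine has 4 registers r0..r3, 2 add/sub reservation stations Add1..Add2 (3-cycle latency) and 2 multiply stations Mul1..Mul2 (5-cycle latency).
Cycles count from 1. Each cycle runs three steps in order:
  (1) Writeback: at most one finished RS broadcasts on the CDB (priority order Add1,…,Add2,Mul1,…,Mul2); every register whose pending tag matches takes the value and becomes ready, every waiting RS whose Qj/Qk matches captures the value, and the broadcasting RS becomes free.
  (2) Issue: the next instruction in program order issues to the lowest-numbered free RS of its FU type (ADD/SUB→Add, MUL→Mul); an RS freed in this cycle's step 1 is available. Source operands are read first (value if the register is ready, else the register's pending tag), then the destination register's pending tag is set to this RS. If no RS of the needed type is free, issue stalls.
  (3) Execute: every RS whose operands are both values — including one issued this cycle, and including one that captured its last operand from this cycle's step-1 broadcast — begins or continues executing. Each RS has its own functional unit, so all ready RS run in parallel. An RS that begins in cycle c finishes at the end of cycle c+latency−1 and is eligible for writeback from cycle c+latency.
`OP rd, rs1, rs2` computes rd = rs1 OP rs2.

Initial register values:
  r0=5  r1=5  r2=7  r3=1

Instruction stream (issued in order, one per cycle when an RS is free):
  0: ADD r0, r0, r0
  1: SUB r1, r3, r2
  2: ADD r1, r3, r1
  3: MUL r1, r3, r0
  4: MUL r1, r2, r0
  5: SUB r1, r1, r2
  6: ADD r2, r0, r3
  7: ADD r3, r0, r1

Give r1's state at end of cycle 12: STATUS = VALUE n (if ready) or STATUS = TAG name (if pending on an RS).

  c1: issue ADD r0<-Add1  regs: r0:Add1,r1:5,r2:7,r3:1
  c2: issue SUB r1<-Add2  regs: r0:Add1,r1:Add2,r2:7,r3:1
  c3: stall  regs: r0:Add1,r1:Add2,r2:7,r3:1
  c4: CDB Add1=10; issue ADD r1<-Add1  regs: r0:10,r1:Add1,r2:7,r3:1
  c5: CDB Add2=-6; issue MUL r1<-Mul1  regs: r0:10,r1:Mul1,r2:7,r3:1
  c6: issue MUL r1<-Mul2  regs: r0:10,r1:Mul2,r2:7,r3:1
  c7: issue SUB r1<-Add2  regs: r0:10,r1:Add2,r2:7,r3:1
  c8: CDB Add1=-5; issue ADD r2<-Add1  regs: r0:10,r1:Add2,r2:Add1,r3:1
  c9: stall  regs: r0:10,r1:Add2,r2:Add1,r3:1
  c10: CDB Mul1=10; stall  regs: r0:10,r1:Add2,r2:Add1,r3:1
  c11: CDB Add1=11; issue ADD r3<-Add1  regs: r0:10,r1:Add2,r2:11,r3:Add1
  c12: CDB Mul2=70  regs: r0:10,r1:Add2,r2:11,r3:Add1

STATUS = TAG Add2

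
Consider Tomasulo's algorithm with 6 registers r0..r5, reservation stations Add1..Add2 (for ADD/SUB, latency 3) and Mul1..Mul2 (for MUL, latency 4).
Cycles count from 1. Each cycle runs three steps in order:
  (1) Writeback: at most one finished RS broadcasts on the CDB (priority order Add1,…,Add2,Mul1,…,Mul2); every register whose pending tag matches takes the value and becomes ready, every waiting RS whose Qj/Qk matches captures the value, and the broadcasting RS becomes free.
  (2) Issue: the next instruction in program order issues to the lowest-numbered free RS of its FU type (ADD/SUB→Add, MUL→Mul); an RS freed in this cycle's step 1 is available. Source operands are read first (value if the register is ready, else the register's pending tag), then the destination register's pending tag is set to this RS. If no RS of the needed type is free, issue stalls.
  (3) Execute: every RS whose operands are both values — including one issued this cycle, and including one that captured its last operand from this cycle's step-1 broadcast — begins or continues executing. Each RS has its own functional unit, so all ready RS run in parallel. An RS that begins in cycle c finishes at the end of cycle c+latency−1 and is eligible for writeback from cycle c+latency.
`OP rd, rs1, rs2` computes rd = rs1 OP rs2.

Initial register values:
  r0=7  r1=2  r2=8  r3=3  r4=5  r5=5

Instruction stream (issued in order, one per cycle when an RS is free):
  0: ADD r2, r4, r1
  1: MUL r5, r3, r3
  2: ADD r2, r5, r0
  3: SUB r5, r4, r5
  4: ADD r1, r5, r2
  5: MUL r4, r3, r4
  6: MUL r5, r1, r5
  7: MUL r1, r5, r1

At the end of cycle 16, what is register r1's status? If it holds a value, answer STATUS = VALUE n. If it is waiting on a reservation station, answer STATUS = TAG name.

cycle 1: issue ADD r2<-Add1 // r0:7,r1:2,r2:Add1,r3:3,r4:5,r5:5
cycle 2: issue MUL r5<-Mul1 // r0:7,r1:2,r2:Add1,r3:3,r4:5,r5:Mul1
cycle 3: issue ADD r2<-Add2 // r0:7,r1:2,r2:Add2,r3:3,r4:5,r5:Mul1
cycle 4: CDB Add1=7; issue SUB r5<-Add1 // r0:7,r1:2,r2:Add2,r3:3,r4:5,r5:Add1
cycle 5: stall // r0:7,r1:2,r2:Add2,r3:3,r4:5,r5:Add1
cycle 6: CDB Mul1=9; stall // r0:7,r1:2,r2:Add2,r3:3,r4:5,r5:Add1
cycle 7: stall // r0:7,r1:2,r2:Add2,r3:3,r4:5,r5:Add1
cycle 8: stall // r0:7,r1:2,r2:Add2,r3:3,r4:5,r5:Add1
cycle 9: CDB Add1=-4; issue ADD r1<-Add1 // r0:7,r1:Add1,r2:Add2,r3:3,r4:5,r5:-4
cycle 10: CDB Add2=16; issue MUL r4<-Mul1 // r0:7,r1:Add1,r2:16,r3:3,r4:Mul1,r5:-4
cycle 11: issue MUL r5<-Mul2 // r0:7,r1:Add1,r2:16,r3:3,r4:Mul1,r5:Mul2
cycle 12: stall // r0:7,r1:Add1,r2:16,r3:3,r4:Mul1,r5:Mul2
cycle 13: CDB Add1=12; stall // r0:7,r1:12,r2:16,r3:3,r4:Mul1,r5:Mul2
cycle 14: CDB Mul1=15; issue MUL r1<-Mul1 // r0:7,r1:Mul1,r2:16,r3:3,r4:15,r5:Mul2
cycle 15: - // r0:7,r1:Mul1,r2:16,r3:3,r4:15,r5:Mul2
cycle 16: - // r0:7,r1:Mul1,r2:16,r3:3,r4:15,r5:Mul2

STATUS = TAG Mul1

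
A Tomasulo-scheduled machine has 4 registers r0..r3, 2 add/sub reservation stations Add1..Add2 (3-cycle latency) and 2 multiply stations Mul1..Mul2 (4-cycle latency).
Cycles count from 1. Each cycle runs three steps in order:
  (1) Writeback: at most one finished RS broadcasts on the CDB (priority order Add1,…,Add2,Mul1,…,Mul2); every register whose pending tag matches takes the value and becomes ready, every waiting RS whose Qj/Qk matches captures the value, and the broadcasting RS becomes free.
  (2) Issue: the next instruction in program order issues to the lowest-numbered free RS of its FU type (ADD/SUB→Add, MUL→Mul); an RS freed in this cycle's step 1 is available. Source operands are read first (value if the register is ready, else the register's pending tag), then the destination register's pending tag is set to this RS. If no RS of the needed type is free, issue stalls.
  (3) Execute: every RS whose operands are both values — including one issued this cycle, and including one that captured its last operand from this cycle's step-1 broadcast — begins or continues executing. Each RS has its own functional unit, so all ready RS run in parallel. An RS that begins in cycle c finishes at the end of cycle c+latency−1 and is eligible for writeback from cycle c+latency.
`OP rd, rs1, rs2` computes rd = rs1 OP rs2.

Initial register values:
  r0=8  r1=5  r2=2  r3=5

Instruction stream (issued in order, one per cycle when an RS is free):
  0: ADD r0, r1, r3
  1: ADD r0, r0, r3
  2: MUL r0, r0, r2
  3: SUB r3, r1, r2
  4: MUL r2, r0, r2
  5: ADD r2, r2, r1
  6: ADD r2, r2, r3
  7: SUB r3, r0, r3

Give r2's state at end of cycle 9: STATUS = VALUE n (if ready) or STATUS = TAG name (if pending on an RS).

STATUS = TAG Add2

c1: issue ADD r0<-Add1 | r0:Add1,r1:5,r2:2,r3:5
c2: issue ADD r0<-Add2 | r0:Add2,r1:5,r2:2,r3:5
c3: issue MUL r0<-Mul1 | r0:Mul1,r1:5,r2:2,r3:5
c4: CDB Add1=10; issue SUB r3<-Add1 | r0:Mul1,r1:5,r2:2,r3:Add1
c5: issue MUL r2<-Mul2 | r0:Mul1,r1:5,r2:Mul2,r3:Add1
c6: stall | r0:Mul1,r1:5,r2:Mul2,r3:Add1
c7: CDB Add1=3; issue ADD r2<-Add1 | r0:Mul1,r1:5,r2:Add1,r3:3
c8: CDB Add2=15; issue ADD r2<-Add2 | r0:Mul1,r1:5,r2:Add2,r3:3
c9: stall | r0:Mul1,r1:5,r2:Add2,r3:3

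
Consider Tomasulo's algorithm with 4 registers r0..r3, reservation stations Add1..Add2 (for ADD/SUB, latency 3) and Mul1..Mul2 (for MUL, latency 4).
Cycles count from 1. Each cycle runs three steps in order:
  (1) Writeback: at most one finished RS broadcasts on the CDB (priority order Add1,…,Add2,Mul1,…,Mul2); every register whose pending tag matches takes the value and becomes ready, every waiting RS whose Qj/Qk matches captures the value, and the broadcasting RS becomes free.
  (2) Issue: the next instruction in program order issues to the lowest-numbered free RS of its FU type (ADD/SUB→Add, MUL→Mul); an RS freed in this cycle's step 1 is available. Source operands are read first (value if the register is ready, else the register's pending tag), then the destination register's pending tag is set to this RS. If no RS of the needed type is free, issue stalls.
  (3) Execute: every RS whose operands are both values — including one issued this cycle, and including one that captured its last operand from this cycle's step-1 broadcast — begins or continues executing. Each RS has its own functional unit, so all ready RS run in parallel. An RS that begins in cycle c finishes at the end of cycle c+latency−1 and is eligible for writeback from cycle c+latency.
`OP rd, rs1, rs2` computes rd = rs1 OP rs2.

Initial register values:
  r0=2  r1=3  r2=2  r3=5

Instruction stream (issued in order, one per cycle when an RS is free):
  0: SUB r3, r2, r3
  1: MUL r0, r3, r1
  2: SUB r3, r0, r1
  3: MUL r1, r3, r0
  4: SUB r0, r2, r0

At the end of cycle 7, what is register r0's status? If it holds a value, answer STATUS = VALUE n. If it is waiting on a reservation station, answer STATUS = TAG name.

STATUS = TAG Add1

cycle 1: issue SUB r3<-Add1 // r0:2,r1:3,r2:2,r3:Add1
cycle 2: issue MUL r0<-Mul1 // r0:Mul1,r1:3,r2:2,r3:Add1
cycle 3: issue SUB r3<-Add2 // r0:Mul1,r1:3,r2:2,r3:Add2
cycle 4: CDB Add1=-3; issue MUL r1<-Mul2 // r0:Mul1,r1:Mul2,r2:2,r3:Add2
cycle 5: issue SUB r0<-Add1 // r0:Add1,r1:Mul2,r2:2,r3:Add2
cycle 6: - // r0:Add1,r1:Mul2,r2:2,r3:Add2
cycle 7: - // r0:Add1,r1:Mul2,r2:2,r3:Add2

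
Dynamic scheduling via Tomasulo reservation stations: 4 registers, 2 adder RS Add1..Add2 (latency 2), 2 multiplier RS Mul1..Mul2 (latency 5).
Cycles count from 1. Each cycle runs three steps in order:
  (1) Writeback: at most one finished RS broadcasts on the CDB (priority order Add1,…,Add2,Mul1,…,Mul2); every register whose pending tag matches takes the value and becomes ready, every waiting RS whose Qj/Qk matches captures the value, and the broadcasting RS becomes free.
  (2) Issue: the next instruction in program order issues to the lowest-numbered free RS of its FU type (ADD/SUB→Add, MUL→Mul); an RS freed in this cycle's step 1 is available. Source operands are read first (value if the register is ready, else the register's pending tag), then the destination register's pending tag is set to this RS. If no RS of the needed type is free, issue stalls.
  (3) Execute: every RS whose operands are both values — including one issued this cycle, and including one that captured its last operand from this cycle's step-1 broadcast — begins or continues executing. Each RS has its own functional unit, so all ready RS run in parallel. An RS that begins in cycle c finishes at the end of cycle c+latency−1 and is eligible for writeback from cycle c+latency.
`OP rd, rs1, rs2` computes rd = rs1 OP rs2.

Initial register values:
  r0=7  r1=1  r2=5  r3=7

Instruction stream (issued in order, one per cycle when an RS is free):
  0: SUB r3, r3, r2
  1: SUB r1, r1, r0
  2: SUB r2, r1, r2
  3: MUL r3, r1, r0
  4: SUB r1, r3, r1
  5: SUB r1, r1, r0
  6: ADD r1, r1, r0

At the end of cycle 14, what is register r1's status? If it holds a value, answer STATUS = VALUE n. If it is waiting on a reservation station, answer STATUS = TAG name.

cycle 1: issue SUB r3<-Add1 // r0:7,r1:1,r2:5,r3:Add1
cycle 2: issue SUB r1<-Add2 // r0:7,r1:Add2,r2:5,r3:Add1
cycle 3: CDB Add1=2; issue SUB r2<-Add1 // r0:7,r1:Add2,r2:Add1,r3:2
cycle 4: CDB Add2=-6; issue MUL r3<-Mul1 // r0:7,r1:-6,r2:Add1,r3:Mul1
cycle 5: issue SUB r1<-Add2 // r0:7,r1:Add2,r2:Add1,r3:Mul1
cycle 6: CDB Add1=-11; issue SUB r1<-Add1 // r0:7,r1:Add1,r2:-11,r3:Mul1
cycle 7: stall // r0:7,r1:Add1,r2:-11,r3:Mul1
cycle 8: stall // r0:7,r1:Add1,r2:-11,r3:Mul1
cycle 9: CDB Mul1=-42; stall // r0:7,r1:Add1,r2:-11,r3:-42
cycle 10: stall // r0:7,r1:Add1,r2:-11,r3:-42
cycle 11: CDB Add2=-36; issue ADD r1<-Add2 // r0:7,r1:Add2,r2:-11,r3:-42
cycle 12: - // r0:7,r1:Add2,r2:-11,r3:-42
cycle 13: CDB Add1=-43 // r0:7,r1:Add2,r2:-11,r3:-42
cycle 14: - // r0:7,r1:Add2,r2:-11,r3:-42

STATUS = TAG Add2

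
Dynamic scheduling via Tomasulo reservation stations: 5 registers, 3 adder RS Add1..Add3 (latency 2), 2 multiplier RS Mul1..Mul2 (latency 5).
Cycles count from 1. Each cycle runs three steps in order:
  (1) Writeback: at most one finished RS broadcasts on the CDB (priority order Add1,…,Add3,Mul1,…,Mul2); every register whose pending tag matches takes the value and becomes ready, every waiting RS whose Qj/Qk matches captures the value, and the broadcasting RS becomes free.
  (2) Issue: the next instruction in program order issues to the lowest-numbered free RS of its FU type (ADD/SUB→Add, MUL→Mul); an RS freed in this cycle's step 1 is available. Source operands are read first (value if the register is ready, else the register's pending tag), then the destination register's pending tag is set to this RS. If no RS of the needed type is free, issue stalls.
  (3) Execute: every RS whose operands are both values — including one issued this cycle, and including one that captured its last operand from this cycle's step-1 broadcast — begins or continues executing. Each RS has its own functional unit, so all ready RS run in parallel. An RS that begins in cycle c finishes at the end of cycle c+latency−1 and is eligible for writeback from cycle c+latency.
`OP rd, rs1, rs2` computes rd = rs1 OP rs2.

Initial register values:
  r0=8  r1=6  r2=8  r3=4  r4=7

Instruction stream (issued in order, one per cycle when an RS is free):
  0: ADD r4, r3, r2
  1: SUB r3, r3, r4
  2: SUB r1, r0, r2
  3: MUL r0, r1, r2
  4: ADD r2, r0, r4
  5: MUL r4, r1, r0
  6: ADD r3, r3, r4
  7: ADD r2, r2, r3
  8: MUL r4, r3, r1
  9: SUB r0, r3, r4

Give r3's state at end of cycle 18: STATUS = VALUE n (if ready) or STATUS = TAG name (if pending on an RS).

  c1: issue ADD r4<-Add1  regs: r0:8,r1:6,r2:8,r3:4,r4:Add1
  c2: issue SUB r3<-Add2  regs: r0:8,r1:6,r2:8,r3:Add2,r4:Add1
  c3: CDB Add1=12; issue SUB r1<-Add1  regs: r0:8,r1:Add1,r2:8,r3:Add2,r4:12
  c4: issue MUL r0<-Mul1  regs: r0:Mul1,r1:Add1,r2:8,r3:Add2,r4:12
  c5: CDB Add1=0; issue ADD r2<-Add1  regs: r0:Mul1,r1:0,r2:Add1,r3:Add2,r4:12
  c6: CDB Add2=-8; issue MUL r4<-Mul2  regs: r0:Mul1,r1:0,r2:Add1,r3:-8,r4:Mul2
  c7: issue ADD r3<-Add2  regs: r0:Mul1,r1:0,r2:Add1,r3:Add2,r4:Mul2
  c8: issue ADD r2<-Add3  regs: r0:Mul1,r1:0,r2:Add3,r3:Add2,r4:Mul2
  c9: stall  regs: r0:Mul1,r1:0,r2:Add3,r3:Add2,r4:Mul2
  c10: CDB Mul1=0; issue MUL r4<-Mul1  regs: r0:0,r1:0,r2:Add3,r3:Add2,r4:Mul1
  c11: stall  regs: r0:0,r1:0,r2:Add3,r3:Add2,r4:Mul1
  c12: CDB Add1=12; issue SUB r0<-Add1  regs: r0:Add1,r1:0,r2:Add3,r3:Add2,r4:Mul1
  c13: -  regs: r0:Add1,r1:0,r2:Add3,r3:Add2,r4:Mul1
  c14: -  regs: r0:Add1,r1:0,r2:Add3,r3:Add2,r4:Mul1
  c15: CDB Mul2=0  regs: r0:Add1,r1:0,r2:Add3,r3:Add2,r4:Mul1
  c16: -  regs: r0:Add1,r1:0,r2:Add3,r3:Add2,r4:Mul1
  c17: CDB Add2=-8  regs: r0:Add1,r1:0,r2:Add3,r3:-8,r4:Mul1
  c18: -  regs: r0:Add1,r1:0,r2:Add3,r3:-8,r4:Mul1

STATUS = VALUE -8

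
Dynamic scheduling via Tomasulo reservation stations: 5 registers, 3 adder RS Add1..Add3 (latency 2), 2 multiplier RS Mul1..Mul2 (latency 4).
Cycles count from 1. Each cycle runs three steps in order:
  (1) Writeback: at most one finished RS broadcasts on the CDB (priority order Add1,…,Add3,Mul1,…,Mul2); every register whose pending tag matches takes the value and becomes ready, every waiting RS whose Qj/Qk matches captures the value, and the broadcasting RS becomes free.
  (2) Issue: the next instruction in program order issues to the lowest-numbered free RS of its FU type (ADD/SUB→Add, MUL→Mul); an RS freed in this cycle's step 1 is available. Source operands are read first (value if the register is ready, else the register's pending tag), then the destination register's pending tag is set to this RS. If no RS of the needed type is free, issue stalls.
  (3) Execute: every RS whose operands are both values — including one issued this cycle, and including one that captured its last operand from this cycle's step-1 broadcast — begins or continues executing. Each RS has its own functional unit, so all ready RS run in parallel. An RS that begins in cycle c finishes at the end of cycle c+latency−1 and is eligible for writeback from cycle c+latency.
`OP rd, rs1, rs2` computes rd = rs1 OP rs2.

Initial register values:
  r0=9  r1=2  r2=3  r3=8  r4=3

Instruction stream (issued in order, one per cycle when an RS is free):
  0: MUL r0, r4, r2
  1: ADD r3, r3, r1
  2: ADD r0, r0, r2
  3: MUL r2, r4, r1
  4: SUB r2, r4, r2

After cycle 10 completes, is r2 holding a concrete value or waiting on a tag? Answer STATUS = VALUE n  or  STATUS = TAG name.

STATUS = VALUE -3

cycle 1: issue MUL r0<-Mul1 // r0:Mul1,r1:2,r2:3,r3:8,r4:3
cycle 2: issue ADD r3<-Add1 // r0:Mul1,r1:2,r2:3,r3:Add1,r4:3
cycle 3: issue ADD r0<-Add2 // r0:Add2,r1:2,r2:3,r3:Add1,r4:3
cycle 4: CDB Add1=10; issue MUL r2<-Mul2 // r0:Add2,r1:2,r2:Mul2,r3:10,r4:3
cycle 5: CDB Mul1=9; issue SUB r2<-Add1 // r0:Add2,r1:2,r2:Add1,r3:10,r4:3
cycle 6: - // r0:Add2,r1:2,r2:Add1,r3:10,r4:3
cycle 7: CDB Add2=12 // r0:12,r1:2,r2:Add1,r3:10,r4:3
cycle 8: CDB Mul2=6 // r0:12,r1:2,r2:Add1,r3:10,r4:3
cycle 9: - // r0:12,r1:2,r2:Add1,r3:10,r4:3
cycle 10: CDB Add1=-3 // r0:12,r1:2,r2:-3,r3:10,r4:3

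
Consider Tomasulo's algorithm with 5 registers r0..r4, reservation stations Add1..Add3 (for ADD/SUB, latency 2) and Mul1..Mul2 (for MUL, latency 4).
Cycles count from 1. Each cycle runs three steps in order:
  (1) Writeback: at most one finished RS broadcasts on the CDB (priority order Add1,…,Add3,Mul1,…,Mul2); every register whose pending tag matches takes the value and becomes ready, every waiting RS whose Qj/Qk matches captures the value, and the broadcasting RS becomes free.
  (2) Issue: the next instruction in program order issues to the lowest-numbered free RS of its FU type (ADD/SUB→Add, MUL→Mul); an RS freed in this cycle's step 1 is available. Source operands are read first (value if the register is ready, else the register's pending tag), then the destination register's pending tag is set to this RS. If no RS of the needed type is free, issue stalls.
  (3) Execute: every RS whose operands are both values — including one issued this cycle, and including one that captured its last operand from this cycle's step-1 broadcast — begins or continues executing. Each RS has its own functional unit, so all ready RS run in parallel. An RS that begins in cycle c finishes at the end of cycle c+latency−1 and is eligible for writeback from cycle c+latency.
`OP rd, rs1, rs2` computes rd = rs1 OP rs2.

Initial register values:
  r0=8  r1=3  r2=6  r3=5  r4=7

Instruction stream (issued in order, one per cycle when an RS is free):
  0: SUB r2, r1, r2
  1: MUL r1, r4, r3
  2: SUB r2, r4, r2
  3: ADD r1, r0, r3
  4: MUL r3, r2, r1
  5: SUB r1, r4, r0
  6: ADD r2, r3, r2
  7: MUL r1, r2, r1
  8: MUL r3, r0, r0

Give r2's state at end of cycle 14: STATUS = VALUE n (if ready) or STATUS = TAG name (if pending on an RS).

  c1: issue SUB r2<-Add1  regs: r0:8,r1:3,r2:Add1,r3:5,r4:7
  c2: issue MUL r1<-Mul1  regs: r0:8,r1:Mul1,r2:Add1,r3:5,r4:7
  c3: CDB Add1=-3; issue SUB r2<-Add1  regs: r0:8,r1:Mul1,r2:Add1,r3:5,r4:7
  c4: issue ADD r1<-Add2  regs: r0:8,r1:Add2,r2:Add1,r3:5,r4:7
  c5: CDB Add1=10; issue MUL r3<-Mul2  regs: r0:8,r1:Add2,r2:10,r3:Mul2,r4:7
  c6: CDB Add2=13; issue SUB r1<-Add1  regs: r0:8,r1:Add1,r2:10,r3:Mul2,r4:7
  c7: CDB Mul1=35; issue ADD r2<-Add2  regs: r0:8,r1:Add1,r2:Add2,r3:Mul2,r4:7
  c8: CDB Add1=-1; issue MUL r1<-Mul1  regs: r0:8,r1:Mul1,r2:Add2,r3:Mul2,r4:7
  c9: stall  regs: r0:8,r1:Mul1,r2:Add2,r3:Mul2,r4:7
  c10: CDB Mul2=130; issue MUL r3<-Mul2  regs: r0:8,r1:Mul1,r2:Add2,r3:Mul2,r4:7
  c11: -  regs: r0:8,r1:Mul1,r2:Add2,r3:Mul2,r4:7
  c12: CDB Add2=140  regs: r0:8,r1:Mul1,r2:140,r3:Mul2,r4:7
  c13: -  regs: r0:8,r1:Mul1,r2:140,r3:Mul2,r4:7
  c14: CDB Mul2=64  regs: r0:8,r1:Mul1,r2:140,r3:64,r4:7

STATUS = VALUE 140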